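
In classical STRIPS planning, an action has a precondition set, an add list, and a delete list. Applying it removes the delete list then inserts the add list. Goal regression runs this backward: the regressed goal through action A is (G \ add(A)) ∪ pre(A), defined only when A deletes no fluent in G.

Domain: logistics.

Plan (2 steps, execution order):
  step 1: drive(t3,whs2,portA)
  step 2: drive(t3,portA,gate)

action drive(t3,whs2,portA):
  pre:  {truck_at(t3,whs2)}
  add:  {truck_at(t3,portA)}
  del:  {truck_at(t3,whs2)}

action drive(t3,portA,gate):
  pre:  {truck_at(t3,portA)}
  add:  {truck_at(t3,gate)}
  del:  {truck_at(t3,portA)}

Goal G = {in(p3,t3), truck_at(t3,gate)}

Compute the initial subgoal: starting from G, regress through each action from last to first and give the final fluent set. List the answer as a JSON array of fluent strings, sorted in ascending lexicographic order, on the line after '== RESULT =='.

Work backward from the goal:
  through step 2 (drive(t3,portA,gate)): drop {truck_at(t3,gate)}, keep {in(p3,t3)}, require {truck_at(t3,portA)}
    → {in(p3,t3), truck_at(t3,portA)}
  through step 1 (drive(t3,whs2,portA)): drop {truck_at(t3,portA)}, keep {in(p3,t3)}, require {truck_at(t3,whs2)}
    → {in(p3,t3), truck_at(t3,whs2)}

== RESULT ==
["in(p3,t3)", "truck_at(t3,whs2)"]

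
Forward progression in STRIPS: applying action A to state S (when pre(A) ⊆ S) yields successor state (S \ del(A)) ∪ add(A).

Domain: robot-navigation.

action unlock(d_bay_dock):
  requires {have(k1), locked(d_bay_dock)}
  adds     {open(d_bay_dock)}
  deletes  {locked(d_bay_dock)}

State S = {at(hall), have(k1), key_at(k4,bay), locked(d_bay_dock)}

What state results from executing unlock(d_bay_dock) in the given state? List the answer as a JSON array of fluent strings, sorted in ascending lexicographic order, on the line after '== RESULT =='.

Compute (S \ del) ∪ add:
  pre ⊆ S: {have(k1), locked(d_bay_dock)} ⊆ S  — applicable
  S \ del = {at(hall), have(k1), key_at(k4,bay)}
  ∪ add   = {at(hall), have(k1), key_at(k4,bay), open(d_bay_dock)}

== RESULT ==
["at(hall)", "have(k1)", "key_at(k4,bay)", "open(d_bay_dock)"]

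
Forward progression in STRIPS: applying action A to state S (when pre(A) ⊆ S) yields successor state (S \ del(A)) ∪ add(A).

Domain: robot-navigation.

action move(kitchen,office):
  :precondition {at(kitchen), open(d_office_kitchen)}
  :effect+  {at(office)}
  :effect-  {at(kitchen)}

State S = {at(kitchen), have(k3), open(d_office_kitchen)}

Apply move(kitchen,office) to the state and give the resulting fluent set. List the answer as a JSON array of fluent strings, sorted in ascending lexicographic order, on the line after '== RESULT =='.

Progress:
  pre ⊆ S: {at(kitchen), open(d_office_kitchen)} ⊆ S  — applicable
  S \ del = {have(k3), open(d_office_kitchen)}
  ∪ add   = {at(office), have(k3), open(d_office_kitchen)}

== RESULT ==
["at(office)", "have(k3)", "open(d_office_kitchen)"]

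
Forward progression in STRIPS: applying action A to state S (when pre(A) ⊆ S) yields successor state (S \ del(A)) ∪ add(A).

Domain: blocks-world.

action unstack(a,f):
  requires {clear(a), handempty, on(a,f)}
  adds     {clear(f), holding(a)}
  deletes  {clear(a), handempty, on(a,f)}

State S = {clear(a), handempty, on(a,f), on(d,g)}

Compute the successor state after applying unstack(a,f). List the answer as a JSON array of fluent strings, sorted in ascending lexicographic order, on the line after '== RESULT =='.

Progress:
  pre ⊆ S: {clear(a), handempty, on(a,f)} ⊆ S  — applicable
  S \ del = {on(d,g)}
  ∪ add   = {clear(f), holding(a), on(d,g)}

== RESULT ==
["clear(f)", "holding(a)", "on(d,g)"]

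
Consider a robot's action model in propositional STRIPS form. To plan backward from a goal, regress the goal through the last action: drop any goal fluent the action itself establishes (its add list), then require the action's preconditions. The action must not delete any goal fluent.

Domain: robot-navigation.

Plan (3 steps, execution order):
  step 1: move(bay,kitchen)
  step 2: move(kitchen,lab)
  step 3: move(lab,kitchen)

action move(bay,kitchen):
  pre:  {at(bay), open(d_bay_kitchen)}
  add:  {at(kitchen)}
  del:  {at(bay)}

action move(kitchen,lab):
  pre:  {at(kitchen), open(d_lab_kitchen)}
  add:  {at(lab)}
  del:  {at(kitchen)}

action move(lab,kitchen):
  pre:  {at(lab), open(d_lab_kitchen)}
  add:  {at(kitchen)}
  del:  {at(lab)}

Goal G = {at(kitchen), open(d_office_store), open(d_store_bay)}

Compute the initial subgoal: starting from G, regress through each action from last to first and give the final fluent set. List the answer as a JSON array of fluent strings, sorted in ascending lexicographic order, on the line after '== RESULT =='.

Work backward from the goal:
  through step 3 (move(lab,kitchen)): drop {at(kitchen)}, keep {open(d_office_store), open(d_store_bay)}, require {at(lab), open(d_lab_kitchen)}
    → {at(lab), open(d_lab_kitchen), open(d_office_store), open(d_store_bay)}
  through step 2 (move(kitchen,lab)): drop {at(lab)}, keep {open(d_lab_kitchen), open(d_office_store), open(d_store_bay)}, require {at(kitchen), open(d_lab_kitchen)}
    → {at(kitchen), open(d_lab_kitchen), open(d_office_store), open(d_store_bay)}
  through step 1 (move(bay,kitchen)): drop {at(kitchen)}, keep {open(d_lab_kitchen), open(d_office_store), open(d_store_bay)}, require {at(bay), open(d_bay_kitchen)}
    → {at(bay), open(d_bay_kitchen), open(d_lab_kitchen), open(d_office_store), open(d_store_bay)}

== RESULT ==
["at(bay)", "open(d_bay_kitchen)", "open(d_lab_kitchen)", "open(d_office_store)", "open(d_store_bay)"]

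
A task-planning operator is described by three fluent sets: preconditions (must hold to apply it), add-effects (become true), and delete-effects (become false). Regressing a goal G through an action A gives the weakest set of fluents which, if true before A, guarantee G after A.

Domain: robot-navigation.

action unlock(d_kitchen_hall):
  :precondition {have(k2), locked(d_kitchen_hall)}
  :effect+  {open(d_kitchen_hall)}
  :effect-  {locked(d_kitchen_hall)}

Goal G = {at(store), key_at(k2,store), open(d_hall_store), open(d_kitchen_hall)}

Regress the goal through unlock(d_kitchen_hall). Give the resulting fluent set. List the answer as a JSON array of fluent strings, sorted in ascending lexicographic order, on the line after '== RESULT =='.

Compute (G \ add) ∪ pre:
  G ∩ del = {}  (empty — regression defined)
  G \ add = {at(store), key_at(k2,store), open(d_hall_store), open(d_kitchen_hall)} \ {open(d_kitchen_hall)} = {at(store), key_at(k2,store), open(d_hall_store)}
  ∪ pre   = {at(store), key_at(k2,store), open(d_hall_store)} ∪ {have(k2), locked(d_kitchen_hall)}
          = {at(store), have(k2), key_at(k2,store), locked(d_kitchen_hall), open(d_hall_store)}

== RESULT ==
["at(store)", "have(k2)", "key_at(k2,store)", "locked(d_kitchen_hall)", "open(d_hall_store)"]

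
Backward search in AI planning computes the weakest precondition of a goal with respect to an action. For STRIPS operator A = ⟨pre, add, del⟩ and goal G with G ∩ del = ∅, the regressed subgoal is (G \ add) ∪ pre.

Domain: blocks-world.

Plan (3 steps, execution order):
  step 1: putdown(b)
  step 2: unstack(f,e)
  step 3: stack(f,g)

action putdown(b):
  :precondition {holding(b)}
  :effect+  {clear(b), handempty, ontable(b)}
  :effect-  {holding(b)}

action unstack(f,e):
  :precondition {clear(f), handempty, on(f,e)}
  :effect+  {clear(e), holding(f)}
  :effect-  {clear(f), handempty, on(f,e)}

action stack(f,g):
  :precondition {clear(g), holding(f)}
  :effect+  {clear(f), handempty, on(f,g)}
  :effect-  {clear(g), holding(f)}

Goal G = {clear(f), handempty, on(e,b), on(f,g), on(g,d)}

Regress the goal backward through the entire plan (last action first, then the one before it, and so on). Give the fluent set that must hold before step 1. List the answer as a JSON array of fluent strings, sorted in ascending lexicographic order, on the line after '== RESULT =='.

Work backward from the goal:
  through step 3 (stack(f,g)): drop {clear(f), handempty, on(f,g)}, keep {on(e,b), on(g,d)}, require {clear(g), holding(f)}
    → {clear(g), holding(f), on(e,b), on(g,d)}
  through step 2 (unstack(f,e)): drop {holding(f)}, keep {clear(g), on(e,b), on(g,d)}, require {clear(f), handempty, on(f,e)}
    → {clear(f), clear(g), handempty, on(e,b), on(f,e), on(g,d)}
  through step 1 (putdown(b)): drop {handempty}, keep {clear(f), clear(g), on(e,b), on(f,e), on(g,d)}, require {holding(b)}
    → {clear(f), clear(g), holding(b), on(e,b), on(f,e), on(g,d)}

== RESULT ==
["clear(f)", "clear(g)", "holding(b)", "on(e,b)", "on(f,e)", "on(g,d)"]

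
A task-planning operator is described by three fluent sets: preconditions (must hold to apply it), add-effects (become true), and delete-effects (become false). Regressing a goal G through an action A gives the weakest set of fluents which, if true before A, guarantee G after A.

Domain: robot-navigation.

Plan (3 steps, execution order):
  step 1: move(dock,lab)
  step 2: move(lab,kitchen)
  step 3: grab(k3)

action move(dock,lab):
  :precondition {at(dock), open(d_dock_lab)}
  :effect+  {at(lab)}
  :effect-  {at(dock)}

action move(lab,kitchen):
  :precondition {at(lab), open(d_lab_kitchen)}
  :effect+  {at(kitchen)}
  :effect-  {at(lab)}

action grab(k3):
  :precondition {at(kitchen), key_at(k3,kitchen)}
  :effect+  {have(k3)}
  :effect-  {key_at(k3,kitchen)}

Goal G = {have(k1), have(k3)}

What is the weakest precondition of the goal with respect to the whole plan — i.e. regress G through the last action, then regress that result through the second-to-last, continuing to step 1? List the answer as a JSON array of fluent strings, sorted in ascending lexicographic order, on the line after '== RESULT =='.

Work backward from the goal:
  through step 3 (grab(k3)): drop {have(k3)}, keep {have(k1)}, require {at(kitchen), key_at(k3,kitchen)}
    → {at(kitchen), have(k1), key_at(k3,kitchen)}
  through step 2 (move(lab,kitchen)): drop {at(kitchen)}, keep {have(k1), key_at(k3,kitchen)}, require {at(lab), open(d_lab_kitchen)}
    → {at(lab), have(k1), key_at(k3,kitchen), open(d_lab_kitchen)}
  through step 1 (move(dock,lab)): drop {at(lab)}, keep {have(k1), key_at(k3,kitchen), open(d_lab_kitchen)}, require {at(dock), open(d_dock_lab)}
    → {at(dock), have(k1), key_at(k3,kitchen), open(d_dock_lab), open(d_lab_kitchen)}

== RESULT ==
["at(dock)", "have(k1)", "key_at(k3,kitchen)", "open(d_dock_lab)", "open(d_lab_kitchen)"]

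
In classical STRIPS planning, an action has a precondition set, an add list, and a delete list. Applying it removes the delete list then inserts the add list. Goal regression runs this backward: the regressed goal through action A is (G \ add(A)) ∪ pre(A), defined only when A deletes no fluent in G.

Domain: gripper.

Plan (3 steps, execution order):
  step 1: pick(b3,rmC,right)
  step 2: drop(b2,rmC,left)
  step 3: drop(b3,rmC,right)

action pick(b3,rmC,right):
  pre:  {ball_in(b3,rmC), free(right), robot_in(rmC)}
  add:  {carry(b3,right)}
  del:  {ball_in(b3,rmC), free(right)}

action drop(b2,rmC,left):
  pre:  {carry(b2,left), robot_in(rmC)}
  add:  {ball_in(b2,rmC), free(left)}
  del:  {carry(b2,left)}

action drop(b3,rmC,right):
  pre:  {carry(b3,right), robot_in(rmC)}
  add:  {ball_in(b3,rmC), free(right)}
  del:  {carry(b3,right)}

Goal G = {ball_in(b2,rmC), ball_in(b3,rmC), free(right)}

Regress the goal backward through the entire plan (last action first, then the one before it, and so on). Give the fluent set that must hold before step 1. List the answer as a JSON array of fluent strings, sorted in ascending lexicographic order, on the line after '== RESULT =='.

Regress step by step:
  through step 3 (drop(b3,rmC,right)): drop {ball_in(b3,rmC), free(right)}, keep {ball_in(b2,rmC)}, require {carry(b3,right), robot_in(rmC)}
    → {ball_in(b2,rmC), carry(b3,right), robot_in(rmC)}
  through step 2 (drop(b2,rmC,left)): drop {ball_in(b2,rmC)}, keep {carry(b3,right), robot_in(rmC)}, require {carry(b2,left), robot_in(rmC)}
    → {carry(b2,left), carry(b3,right), robot_in(rmC)}
  through step 1 (pick(b3,rmC,right)): drop {carry(b3,right)}, keep {carry(b2,left), robot_in(rmC)}, require {ball_in(b3,rmC), free(right), robot_in(rmC)}
    → {ball_in(b3,rmC), carry(b2,left), free(right), robot_in(rmC)}

== RESULT ==
["ball_in(b3,rmC)", "carry(b2,left)", "free(right)", "robot_in(rmC)"]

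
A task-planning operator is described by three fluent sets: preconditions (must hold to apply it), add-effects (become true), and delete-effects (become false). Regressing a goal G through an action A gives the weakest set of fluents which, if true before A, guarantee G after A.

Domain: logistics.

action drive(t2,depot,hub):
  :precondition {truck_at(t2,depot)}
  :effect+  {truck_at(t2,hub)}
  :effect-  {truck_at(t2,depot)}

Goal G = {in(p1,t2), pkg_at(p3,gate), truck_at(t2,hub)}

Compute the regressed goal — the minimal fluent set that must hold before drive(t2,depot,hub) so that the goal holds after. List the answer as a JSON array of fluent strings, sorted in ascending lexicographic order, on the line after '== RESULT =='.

Regress:
  G ∩ del = {}  (empty — regression defined)
  G \ add = {in(p1,t2), pkg_at(p3,gate), truck_at(t2,hub)} \ {truck_at(t2,hub)} = {in(p1,t2), pkg_at(p3,gate)}
  ∪ pre   = {in(p1,t2), pkg_at(p3,gate)} ∪ {truck_at(t2,depot)}
          = {in(p1,t2), pkg_at(p3,gate), truck_at(t2,depot)}

== RESULT ==
["in(p1,t2)", "pkg_at(p3,gate)", "truck_at(t2,depot)"]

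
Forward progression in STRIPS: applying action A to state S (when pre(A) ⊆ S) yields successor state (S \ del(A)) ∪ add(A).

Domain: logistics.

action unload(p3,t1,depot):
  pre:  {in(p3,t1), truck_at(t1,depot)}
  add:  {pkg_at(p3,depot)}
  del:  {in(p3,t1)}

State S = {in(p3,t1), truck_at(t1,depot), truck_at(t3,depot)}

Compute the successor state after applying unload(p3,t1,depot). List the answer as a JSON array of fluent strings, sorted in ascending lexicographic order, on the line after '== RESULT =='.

Progress:
  pre ⊆ S: {in(p3,t1), truck_at(t1,depot)} ⊆ S  — applicable
  S \ del = {truck_at(t1,depot), truck_at(t3,depot)}
  ∪ add   = {pkg_at(p3,depot), truck_at(t1,depot), truck_at(t3,depot)}

== RESULT ==
["pkg_at(p3,depot)", "truck_at(t1,depot)", "truck_at(t3,depot)"]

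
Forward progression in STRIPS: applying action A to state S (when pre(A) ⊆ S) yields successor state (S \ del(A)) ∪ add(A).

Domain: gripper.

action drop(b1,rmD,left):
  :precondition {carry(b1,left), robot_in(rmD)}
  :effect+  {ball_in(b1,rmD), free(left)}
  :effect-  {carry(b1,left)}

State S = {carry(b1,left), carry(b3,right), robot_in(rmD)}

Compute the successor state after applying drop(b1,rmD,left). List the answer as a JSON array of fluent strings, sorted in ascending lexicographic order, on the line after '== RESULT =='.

Progress:
  pre ⊆ S: {carry(b1,left), robot_in(rmD)} ⊆ S  — applicable
  S \ del = {carry(b3,right), robot_in(rmD)}
  ∪ add   = {ball_in(b1,rmD), carry(b3,right), free(left), robot_in(rmD)}

== RESULT ==
["ball_in(b1,rmD)", "carry(b3,right)", "free(left)", "robot_in(rmD)"]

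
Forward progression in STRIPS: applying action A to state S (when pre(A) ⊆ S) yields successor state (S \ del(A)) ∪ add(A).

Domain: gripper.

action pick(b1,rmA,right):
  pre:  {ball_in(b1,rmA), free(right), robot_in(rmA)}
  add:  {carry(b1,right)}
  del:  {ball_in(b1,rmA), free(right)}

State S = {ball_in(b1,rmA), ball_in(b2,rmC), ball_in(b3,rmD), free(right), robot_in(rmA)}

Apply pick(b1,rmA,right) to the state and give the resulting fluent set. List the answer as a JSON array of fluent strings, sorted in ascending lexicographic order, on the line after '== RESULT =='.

Compute (S \ del) ∪ add:
  pre ⊆ S: {ball_in(b1,rmA), free(right), robot_in(rmA)} ⊆ S  — applicable
  S \ del = {ball_in(b2,rmC), ball_in(b3,rmD), robot_in(rmA)}
  ∪ add   = {ball_in(b2,rmC), ball_in(b3,rmD), carry(b1,right), robot_in(rmA)}

== RESULT ==
["ball_in(b2,rmC)", "ball_in(b3,rmD)", "carry(b1,right)", "robot_in(rmA)"]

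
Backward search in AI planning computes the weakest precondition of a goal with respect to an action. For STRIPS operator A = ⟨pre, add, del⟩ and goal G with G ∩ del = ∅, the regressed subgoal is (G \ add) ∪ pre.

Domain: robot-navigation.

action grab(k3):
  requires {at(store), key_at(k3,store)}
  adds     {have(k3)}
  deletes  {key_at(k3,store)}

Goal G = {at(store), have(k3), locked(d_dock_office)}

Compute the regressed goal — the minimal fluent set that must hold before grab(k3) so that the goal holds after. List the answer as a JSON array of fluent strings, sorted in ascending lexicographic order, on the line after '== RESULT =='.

Compute (G \ add) ∪ pre:
  G ∩ del = {}  (empty — regression defined)
  G \ add = {at(store), have(k3), locked(d_dock_office)} \ {have(k3)} = {at(store), locked(d_dock_office)}
  ∪ pre   = {at(store), locked(d_dock_office)} ∪ {at(store), key_at(k3,store)}
          = {at(store), key_at(k3,store), locked(d_dock_office)}

== RESULT ==
["at(store)", "key_at(k3,store)", "locked(d_dock_office)"]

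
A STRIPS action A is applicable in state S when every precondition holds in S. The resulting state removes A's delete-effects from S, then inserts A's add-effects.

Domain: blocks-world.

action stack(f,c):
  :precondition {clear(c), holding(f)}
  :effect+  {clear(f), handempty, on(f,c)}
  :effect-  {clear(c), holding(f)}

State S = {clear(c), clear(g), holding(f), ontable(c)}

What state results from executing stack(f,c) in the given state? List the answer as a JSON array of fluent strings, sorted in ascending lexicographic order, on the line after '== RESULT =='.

Progress:
  pre ⊆ S: {clear(c), holding(f)} ⊆ S  — applicable
  S \ del = {clear(g), ontable(c)}
  ∪ add   = {clear(f), clear(g), handempty, on(f,c), ontable(c)}

== RESULT ==
["clear(f)", "clear(g)", "handempty", "on(f,c)", "ontable(c)"]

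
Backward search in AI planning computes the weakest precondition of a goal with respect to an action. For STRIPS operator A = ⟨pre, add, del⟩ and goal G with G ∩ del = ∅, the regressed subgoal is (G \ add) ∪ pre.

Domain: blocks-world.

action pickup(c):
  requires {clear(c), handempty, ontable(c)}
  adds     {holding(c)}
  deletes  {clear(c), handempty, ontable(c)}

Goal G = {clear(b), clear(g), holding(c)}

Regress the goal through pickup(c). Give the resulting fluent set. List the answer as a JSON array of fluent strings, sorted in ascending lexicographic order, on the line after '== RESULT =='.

Regress:
  G ∩ del = {}  (empty — regression defined)
  G \ add = {clear(b), clear(g), holding(c)} \ {holding(c)} = {clear(b), clear(g)}
  ∪ pre   = {clear(b), clear(g)} ∪ {clear(c), handempty, ontable(c)}
          = {clear(b), clear(c), clear(g), handempty, ontable(c)}

== RESULT ==
["clear(b)", "clear(c)", "clear(g)", "handempty", "ontable(c)"]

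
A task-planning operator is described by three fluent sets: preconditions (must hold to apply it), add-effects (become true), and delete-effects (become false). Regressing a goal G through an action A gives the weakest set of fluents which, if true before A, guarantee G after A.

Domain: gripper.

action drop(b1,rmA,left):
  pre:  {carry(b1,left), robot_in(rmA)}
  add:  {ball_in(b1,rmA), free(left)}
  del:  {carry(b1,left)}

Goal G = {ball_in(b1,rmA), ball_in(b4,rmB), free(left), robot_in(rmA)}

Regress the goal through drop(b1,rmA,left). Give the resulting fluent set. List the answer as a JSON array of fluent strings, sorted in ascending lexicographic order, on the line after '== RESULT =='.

Compute (G \ add) ∪ pre:
  G ∩ del = {}  (empty — regression defined)
  G \ add = {ball_in(b1,rmA), ball_in(b4,rmB), free(left), robot_in(rmA)} \ {ball_in(b1,rmA), free(left)} = {ball_in(b4,rmB), robot_in(rmA)}
  ∪ pre   = {ball_in(b4,rmB), robot_in(rmA)} ∪ {carry(b1,left), robot_in(rmA)}
          = {ball_in(b4,rmB), carry(b1,left), robot_in(rmA)}

== RESULT ==
["ball_in(b4,rmB)", "carry(b1,left)", "robot_in(rmA)"]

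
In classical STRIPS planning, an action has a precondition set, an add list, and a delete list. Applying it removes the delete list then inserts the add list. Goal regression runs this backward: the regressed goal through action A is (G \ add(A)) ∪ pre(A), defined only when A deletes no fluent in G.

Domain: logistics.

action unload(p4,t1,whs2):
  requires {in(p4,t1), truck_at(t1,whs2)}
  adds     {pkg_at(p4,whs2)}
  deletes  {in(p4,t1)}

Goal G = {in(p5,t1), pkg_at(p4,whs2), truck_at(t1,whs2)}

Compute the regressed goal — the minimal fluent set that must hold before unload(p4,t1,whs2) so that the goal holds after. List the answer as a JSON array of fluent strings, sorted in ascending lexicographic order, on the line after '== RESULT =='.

Regress:
  G ∩ del = {}  (empty — regression defined)
  G \ add = {in(p5,t1), pkg_at(p4,whs2), truck_at(t1,whs2)} \ {pkg_at(p4,whs2)} = {in(p5,t1), truck_at(t1,whs2)}
  ∪ pre   = {in(p5,t1), truck_at(t1,whs2)} ∪ {in(p4,t1), truck_at(t1,whs2)}
          = {in(p4,t1), in(p5,t1), truck_at(t1,whs2)}

== RESULT ==
["in(p4,t1)", "in(p5,t1)", "truck_at(t1,whs2)"]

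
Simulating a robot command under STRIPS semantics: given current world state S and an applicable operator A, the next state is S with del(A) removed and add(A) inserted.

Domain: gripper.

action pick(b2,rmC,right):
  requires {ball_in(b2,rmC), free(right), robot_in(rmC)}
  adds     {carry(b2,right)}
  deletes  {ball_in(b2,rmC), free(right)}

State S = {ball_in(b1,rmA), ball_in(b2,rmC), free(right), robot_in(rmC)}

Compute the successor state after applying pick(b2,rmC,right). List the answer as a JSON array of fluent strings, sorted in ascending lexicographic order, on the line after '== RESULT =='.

Progress:
  pre ⊆ S: {ball_in(b2,rmC), free(right), robot_in(rmC)} ⊆ S  — applicable
  S \ del = {ball_in(b1,rmA), robot_in(rmC)}
  ∪ add   = {ball_in(b1,rmA), carry(b2,right), robot_in(rmC)}

== RESULT ==
["ball_in(b1,rmA)", "carry(b2,right)", "robot_in(rmC)"]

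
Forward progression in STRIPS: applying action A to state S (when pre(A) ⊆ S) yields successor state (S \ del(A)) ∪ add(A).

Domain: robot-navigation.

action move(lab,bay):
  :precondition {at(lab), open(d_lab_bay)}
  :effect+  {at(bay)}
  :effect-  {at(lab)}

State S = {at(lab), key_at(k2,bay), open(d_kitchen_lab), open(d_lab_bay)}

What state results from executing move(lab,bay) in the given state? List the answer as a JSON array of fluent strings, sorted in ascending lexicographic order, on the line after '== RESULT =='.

Compute (S \ del) ∪ add:
  pre ⊆ S: {at(lab), open(d_lab_bay)} ⊆ S  — applicable
  S \ del = {key_at(k2,bay), open(d_kitchen_lab), open(d_lab_bay)}
  ∪ add   = {at(bay), key_at(k2,bay), open(d_kitchen_lab), open(d_lab_bay)}

== RESULT ==
["at(bay)", "key_at(k2,bay)", "open(d_kitchen_lab)", "open(d_lab_bay)"]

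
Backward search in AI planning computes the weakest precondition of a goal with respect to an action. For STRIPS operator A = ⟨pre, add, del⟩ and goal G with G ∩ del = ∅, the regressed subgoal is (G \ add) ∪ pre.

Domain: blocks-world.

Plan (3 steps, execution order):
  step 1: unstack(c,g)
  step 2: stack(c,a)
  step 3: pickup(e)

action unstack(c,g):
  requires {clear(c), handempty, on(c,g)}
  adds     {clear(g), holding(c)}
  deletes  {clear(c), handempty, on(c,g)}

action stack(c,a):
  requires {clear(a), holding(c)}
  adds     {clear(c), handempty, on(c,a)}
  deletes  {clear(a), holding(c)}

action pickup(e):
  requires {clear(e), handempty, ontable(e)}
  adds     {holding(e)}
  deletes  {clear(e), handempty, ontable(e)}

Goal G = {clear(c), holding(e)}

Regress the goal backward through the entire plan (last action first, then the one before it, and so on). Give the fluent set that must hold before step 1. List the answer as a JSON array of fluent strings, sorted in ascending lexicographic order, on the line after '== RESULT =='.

Regress step by step:
  through step 3 (pickup(e)): drop {holding(e)}, keep {clear(c)}, require {clear(e), handempty, ontable(e)}
    → {clear(c), clear(e), handempty, ontable(e)}
  through step 2 (stack(c,a)): drop {clear(c), handempty}, keep {clear(e), ontable(e)}, require {clear(a), holding(c)}
    → {clear(a), clear(e), holding(c), ontable(e)}
  through step 1 (unstack(c,g)): drop {holding(c)}, keep {clear(a), clear(e), ontable(e)}, require {clear(c), handempty, on(c,g)}
    → {clear(a), clear(c), clear(e), handempty, on(c,g), ontable(e)}

== RESULT ==
["clear(a)", "clear(c)", "clear(e)", "handempty", "on(c,g)", "ontable(e)"]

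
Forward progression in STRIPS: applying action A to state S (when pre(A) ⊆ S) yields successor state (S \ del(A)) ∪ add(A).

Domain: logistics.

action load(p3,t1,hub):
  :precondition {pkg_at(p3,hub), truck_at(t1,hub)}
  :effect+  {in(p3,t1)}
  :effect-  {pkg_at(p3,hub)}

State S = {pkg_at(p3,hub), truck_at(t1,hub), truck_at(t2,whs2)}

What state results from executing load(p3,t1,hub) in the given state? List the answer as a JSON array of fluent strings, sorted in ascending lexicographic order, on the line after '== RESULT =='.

Compute (S \ del) ∪ add:
  pre ⊆ S: {pkg_at(p3,hub), truck_at(t1,hub)} ⊆ S  — applicable
  S \ del = {truck_at(t1,hub), truck_at(t2,whs2)}
  ∪ add   = {in(p3,t1), truck_at(t1,hub), truck_at(t2,whs2)}

== RESULT ==
["in(p3,t1)", "truck_at(t1,hub)", "truck_at(t2,whs2)"]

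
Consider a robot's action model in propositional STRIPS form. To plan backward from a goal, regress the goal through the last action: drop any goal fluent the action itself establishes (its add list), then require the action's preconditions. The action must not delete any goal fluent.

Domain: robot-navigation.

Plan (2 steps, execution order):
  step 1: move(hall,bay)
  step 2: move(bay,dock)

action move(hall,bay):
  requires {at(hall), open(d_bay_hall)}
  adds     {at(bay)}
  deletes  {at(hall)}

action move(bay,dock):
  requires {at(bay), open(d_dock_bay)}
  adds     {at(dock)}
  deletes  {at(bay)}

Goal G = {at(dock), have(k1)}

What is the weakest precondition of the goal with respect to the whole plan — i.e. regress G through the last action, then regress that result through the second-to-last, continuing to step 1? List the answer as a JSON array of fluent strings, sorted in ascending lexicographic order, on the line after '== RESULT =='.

Work backward from the goal:
  through step 2 (move(bay,dock)): drop {at(dock)}, keep {have(k1)}, require {at(bay), open(d_dock_bay)}
    → {at(bay), have(k1), open(d_dock_bay)}
  through step 1 (move(hall,bay)): drop {at(bay)}, keep {have(k1), open(d_dock_bay)}, require {at(hall), open(d_bay_hall)}
    → {at(hall), have(k1), open(d_bay_hall), open(d_dock_bay)}

== RESULT ==
["at(hall)", "have(k1)", "open(d_bay_hall)", "open(d_dock_bay)"]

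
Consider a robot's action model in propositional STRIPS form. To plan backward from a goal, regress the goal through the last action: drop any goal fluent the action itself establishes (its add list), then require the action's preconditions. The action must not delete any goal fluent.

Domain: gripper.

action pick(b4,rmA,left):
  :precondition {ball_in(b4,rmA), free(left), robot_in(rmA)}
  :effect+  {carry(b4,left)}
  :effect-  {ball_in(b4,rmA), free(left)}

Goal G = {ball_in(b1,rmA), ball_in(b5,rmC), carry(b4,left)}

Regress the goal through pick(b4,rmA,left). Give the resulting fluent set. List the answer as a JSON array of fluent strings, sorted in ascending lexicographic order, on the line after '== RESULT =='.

Compute (G \ add) ∪ pre:
  G ∩ del = {}  (empty — regression defined)
  G \ add = {ball_in(b1,rmA), ball_in(b5,rmC), carry(b4,left)} \ {carry(b4,left)} = {ball_in(b1,rmA), ball_in(b5,rmC)}
  ∪ pre   = {ball_in(b1,rmA), ball_in(b5,rmC)} ∪ {ball_in(b4,rmA), free(left), robot_in(rmA)}
          = {ball_in(b1,rmA), ball_in(b4,rmA), ball_in(b5,rmC), free(left), robot_in(rmA)}

== RESULT ==
["ball_in(b1,rmA)", "ball_in(b4,rmA)", "ball_in(b5,rmC)", "free(left)", "robot_in(rmA)"]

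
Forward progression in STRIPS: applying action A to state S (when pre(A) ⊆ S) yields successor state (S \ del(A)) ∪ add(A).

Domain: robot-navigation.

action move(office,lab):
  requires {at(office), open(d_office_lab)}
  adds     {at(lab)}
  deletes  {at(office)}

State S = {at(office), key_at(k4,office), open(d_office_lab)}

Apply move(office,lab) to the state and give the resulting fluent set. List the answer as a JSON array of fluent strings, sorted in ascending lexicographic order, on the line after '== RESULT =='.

Compute (S \ del) ∪ add:
  pre ⊆ S: {at(office), open(d_office_lab)} ⊆ S  — applicable
  S \ del = {key_at(k4,office), open(d_office_lab)}
  ∪ add   = {at(lab), key_at(k4,office), open(d_office_lab)}

== RESULT ==
["at(lab)", "key_at(k4,office)", "open(d_office_lab)"]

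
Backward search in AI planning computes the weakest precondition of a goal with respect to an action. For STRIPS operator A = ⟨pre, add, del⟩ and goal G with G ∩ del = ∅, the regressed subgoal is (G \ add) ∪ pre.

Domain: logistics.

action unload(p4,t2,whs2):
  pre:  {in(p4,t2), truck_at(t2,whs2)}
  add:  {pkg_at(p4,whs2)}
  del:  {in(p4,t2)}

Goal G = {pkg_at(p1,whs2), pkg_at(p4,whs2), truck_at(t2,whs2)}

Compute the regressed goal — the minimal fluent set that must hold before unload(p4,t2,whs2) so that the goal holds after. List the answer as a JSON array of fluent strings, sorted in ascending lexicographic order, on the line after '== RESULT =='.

Regress:
  G ∩ del = {}  (empty — regression defined)
  G \ add = {pkg_at(p1,whs2), pkg_at(p4,whs2), truck_at(t2,whs2)} \ {pkg_at(p4,whs2)} = {pkg_at(p1,whs2), truck_at(t2,whs2)}
  ∪ pre   = {pkg_at(p1,whs2), truck_at(t2,whs2)} ∪ {in(p4,t2), truck_at(t2,whs2)}
          = {in(p4,t2), pkg_at(p1,whs2), truck_at(t2,whs2)}

== RESULT ==
["in(p4,t2)", "pkg_at(p1,whs2)", "truck_at(t2,whs2)"]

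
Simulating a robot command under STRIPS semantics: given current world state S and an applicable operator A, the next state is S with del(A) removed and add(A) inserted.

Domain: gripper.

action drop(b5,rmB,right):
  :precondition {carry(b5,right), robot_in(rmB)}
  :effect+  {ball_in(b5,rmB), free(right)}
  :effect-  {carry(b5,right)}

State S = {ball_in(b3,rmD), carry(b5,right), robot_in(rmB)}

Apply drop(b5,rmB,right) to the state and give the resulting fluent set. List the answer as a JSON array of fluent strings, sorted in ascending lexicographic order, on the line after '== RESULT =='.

Compute (S \ del) ∪ add:
  pre ⊆ S: {carry(b5,right), robot_in(rmB)} ⊆ S  — applicable
  S \ del = {ball_in(b3,rmD), robot_in(rmB)}
  ∪ add   = {ball_in(b3,rmD), ball_in(b5,rmB), free(right), robot_in(rmB)}

== RESULT ==
["ball_in(b3,rmD)", "ball_in(b5,rmB)", "free(right)", "robot_in(rmB)"]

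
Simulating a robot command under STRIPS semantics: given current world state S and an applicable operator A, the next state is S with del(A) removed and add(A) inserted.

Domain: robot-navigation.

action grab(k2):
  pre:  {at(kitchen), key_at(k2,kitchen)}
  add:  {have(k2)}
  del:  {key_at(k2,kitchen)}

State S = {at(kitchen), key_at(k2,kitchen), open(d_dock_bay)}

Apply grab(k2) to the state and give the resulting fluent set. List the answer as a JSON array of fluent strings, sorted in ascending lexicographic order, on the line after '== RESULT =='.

Compute (S \ del) ∪ add:
  pre ⊆ S: {at(kitchen), key_at(k2,kitchen)} ⊆ S  — applicable
  S \ del = {at(kitchen), open(d_dock_bay)}
  ∪ add   = {at(kitchen), have(k2), open(d_dock_bay)}

== RESULT ==
["at(kitchen)", "have(k2)", "open(d_dock_bay)"]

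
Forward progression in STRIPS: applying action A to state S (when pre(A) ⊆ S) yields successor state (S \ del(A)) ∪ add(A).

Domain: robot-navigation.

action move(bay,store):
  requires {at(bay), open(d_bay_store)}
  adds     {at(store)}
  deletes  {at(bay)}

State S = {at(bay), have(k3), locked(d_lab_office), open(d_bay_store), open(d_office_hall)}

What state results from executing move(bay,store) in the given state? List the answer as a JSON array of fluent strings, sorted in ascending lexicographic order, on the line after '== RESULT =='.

Progress:
  pre ⊆ S: {at(bay), open(d_bay_store)} ⊆ S  — applicable
  S \ del = {have(k3), locked(d_lab_office), open(d_bay_store), open(d_office_hall)}
  ∪ add   = {at(store), have(k3), locked(d_lab_office), open(d_bay_store), open(d_office_hall)}

== RESULT ==
["at(store)", "have(k3)", "locked(d_lab_office)", "open(d_bay_store)", "open(d_office_hall)"]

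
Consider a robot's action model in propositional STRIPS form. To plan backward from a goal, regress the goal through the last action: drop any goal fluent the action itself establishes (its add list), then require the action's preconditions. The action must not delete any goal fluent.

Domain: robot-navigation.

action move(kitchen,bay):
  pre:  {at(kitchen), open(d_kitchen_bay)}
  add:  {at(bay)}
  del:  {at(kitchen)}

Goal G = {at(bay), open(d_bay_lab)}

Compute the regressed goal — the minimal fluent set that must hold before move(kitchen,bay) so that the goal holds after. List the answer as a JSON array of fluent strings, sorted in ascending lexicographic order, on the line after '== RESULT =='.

Compute (G \ add) ∪ pre:
  G ∩ del = {}  (empty — regression defined)
  G \ add = {at(bay), open(d_bay_lab)} \ {at(bay)} = {open(d_bay_lab)}
  ∪ pre   = {open(d_bay_lab)} ∪ {at(kitchen), open(d_kitchen_bay)}
          = {at(kitchen), open(d_bay_lab), open(d_kitchen_bay)}

== RESULT ==
["at(kitchen)", "open(d_bay_lab)", "open(d_kitchen_bay)"]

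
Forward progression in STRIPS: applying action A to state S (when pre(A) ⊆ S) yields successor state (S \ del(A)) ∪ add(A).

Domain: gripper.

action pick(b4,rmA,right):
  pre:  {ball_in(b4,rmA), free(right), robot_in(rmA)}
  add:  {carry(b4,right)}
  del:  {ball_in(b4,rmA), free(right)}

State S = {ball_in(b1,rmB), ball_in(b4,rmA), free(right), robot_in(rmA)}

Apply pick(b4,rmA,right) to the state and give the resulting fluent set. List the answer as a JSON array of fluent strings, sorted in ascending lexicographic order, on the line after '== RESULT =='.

Progress:
  pre ⊆ S: {ball_in(b4,rmA), free(right), robot_in(rmA)} ⊆ S  — applicable
  S \ del = {ball_in(b1,rmB), robot_in(rmA)}
  ∪ add   = {ball_in(b1,rmB), carry(b4,right), robot_in(rmA)}

== RESULT ==
["ball_in(b1,rmB)", "carry(b4,right)", "robot_in(rmA)"]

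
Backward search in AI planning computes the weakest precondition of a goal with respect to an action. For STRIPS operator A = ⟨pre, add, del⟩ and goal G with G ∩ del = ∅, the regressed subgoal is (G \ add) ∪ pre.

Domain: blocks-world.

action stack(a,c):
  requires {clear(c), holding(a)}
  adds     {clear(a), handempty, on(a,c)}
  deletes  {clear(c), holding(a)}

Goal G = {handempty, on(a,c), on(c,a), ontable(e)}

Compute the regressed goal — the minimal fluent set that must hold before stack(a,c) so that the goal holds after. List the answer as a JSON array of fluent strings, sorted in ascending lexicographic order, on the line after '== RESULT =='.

Compute (G \ add) ∪ pre:
  G ∩ del = {}  (empty — regression defined)
  G \ add = {handempty, on(a,c), on(c,a), ontable(e)} \ {clear(a), handempty, on(a,c)} = {on(c,a), ontable(e)}
  ∪ pre   = {on(c,a), ontable(e)} ∪ {clear(c), holding(a)}
          = {clear(c), holding(a), on(c,a), ontable(e)}

== RESULT ==
["clear(c)", "holding(a)", "on(c,a)", "ontable(e)"]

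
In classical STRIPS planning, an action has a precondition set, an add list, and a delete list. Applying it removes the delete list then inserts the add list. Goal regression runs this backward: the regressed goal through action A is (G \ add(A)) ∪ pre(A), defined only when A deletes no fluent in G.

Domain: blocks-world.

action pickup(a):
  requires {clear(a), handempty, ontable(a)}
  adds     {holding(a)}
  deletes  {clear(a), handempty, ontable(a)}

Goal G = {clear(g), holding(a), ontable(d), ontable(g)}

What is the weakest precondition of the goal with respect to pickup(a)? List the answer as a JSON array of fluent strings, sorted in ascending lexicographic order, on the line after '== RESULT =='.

Regress:
  G ∩ del = {}  (empty — regression defined)
  G \ add = {clear(g), holding(a), ontable(d), ontable(g)} \ {holding(a)} = {clear(g), ontable(d), ontable(g)}
  ∪ pre   = {clear(g), ontable(d), ontable(g)} ∪ {clear(a), handempty, ontable(a)}
          = {clear(a), clear(g), handempty, ontable(a), ontable(d), ontable(g)}

== RESULT ==
["clear(a)", "clear(g)", "handempty", "ontable(a)", "ontable(d)", "ontable(g)"]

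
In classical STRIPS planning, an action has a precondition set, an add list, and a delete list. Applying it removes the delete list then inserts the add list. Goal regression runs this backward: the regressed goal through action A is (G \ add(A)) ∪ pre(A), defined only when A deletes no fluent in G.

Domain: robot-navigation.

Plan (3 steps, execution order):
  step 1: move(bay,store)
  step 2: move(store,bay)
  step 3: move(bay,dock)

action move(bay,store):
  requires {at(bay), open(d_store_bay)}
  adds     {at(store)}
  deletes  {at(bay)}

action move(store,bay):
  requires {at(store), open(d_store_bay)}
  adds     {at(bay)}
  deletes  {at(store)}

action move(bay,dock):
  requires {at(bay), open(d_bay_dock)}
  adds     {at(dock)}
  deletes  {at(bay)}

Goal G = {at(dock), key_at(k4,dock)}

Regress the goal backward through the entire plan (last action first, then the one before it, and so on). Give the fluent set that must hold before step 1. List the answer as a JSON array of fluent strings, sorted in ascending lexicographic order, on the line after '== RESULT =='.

Regress step by step:
  through step 3 (move(bay,dock)): drop {at(dock)}, keep {key_at(k4,dock)}, require {at(bay), open(d_bay_dock)}
    → {at(bay), key_at(k4,dock), open(d_bay_dock)}
  through step 2 (move(store,bay)): drop {at(bay)}, keep {key_at(k4,dock), open(d_bay_dock)}, require {at(store), open(d_store_bay)}
    → {at(store), key_at(k4,dock), open(d_bay_dock), open(d_store_bay)}
  through step 1 (move(bay,store)): drop {at(store)}, keep {key_at(k4,dock), open(d_bay_dock), open(d_store_bay)}, require {at(bay), open(d_store_bay)}
    → {at(bay), key_at(k4,dock), open(d_bay_dock), open(d_store_bay)}

== RESULT ==
["at(bay)", "key_at(k4,dock)", "open(d_bay_dock)", "open(d_store_bay)"]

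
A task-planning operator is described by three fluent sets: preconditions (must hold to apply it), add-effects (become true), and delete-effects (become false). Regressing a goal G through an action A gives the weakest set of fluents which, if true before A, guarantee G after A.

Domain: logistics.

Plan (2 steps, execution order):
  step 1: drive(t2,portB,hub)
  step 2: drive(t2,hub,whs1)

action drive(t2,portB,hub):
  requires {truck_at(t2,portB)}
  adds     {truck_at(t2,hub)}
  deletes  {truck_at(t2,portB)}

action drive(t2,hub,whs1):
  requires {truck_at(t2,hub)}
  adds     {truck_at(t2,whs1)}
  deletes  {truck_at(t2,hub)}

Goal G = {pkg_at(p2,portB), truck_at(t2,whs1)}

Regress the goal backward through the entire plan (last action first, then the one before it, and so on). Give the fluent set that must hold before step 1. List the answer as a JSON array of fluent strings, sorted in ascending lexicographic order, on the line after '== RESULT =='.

Work backward from the goal:
  through step 2 (drive(t2,hub,whs1)): drop {truck_at(t2,whs1)}, keep {pkg_at(p2,portB)}, require {truck_at(t2,hub)}
    → {pkg_at(p2,portB), truck_at(t2,hub)}
  through step 1 (drive(t2,portB,hub)): drop {truck_at(t2,hub)}, keep {pkg_at(p2,portB)}, require {truck_at(t2,portB)}
    → {pkg_at(p2,portB), truck_at(t2,portB)}

== RESULT ==
["pkg_at(p2,portB)", "truck_at(t2,portB)"]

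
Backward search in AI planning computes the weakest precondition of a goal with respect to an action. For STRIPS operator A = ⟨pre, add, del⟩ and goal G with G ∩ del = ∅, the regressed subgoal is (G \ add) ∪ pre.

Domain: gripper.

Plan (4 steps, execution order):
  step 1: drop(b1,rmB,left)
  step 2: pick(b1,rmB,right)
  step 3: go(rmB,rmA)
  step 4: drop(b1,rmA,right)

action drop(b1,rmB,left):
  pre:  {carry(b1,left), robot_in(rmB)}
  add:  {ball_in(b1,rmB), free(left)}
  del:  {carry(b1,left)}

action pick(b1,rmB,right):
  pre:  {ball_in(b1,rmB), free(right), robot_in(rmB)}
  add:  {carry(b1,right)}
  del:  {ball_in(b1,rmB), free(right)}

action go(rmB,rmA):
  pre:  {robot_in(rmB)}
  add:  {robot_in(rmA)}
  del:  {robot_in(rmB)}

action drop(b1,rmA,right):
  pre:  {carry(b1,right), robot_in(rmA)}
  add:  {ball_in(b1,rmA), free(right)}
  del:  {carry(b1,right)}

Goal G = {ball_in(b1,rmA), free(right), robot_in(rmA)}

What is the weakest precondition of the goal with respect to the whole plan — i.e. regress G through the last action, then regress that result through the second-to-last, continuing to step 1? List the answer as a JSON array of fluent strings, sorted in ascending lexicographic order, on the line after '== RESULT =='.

Work backward from the goal:
  through step 4 (drop(b1,rmA,right)): drop {ball_in(b1,rmA), free(right)}, keep {robot_in(rmA)}, require {carry(b1,right), robot_in(rmA)}
    → {carry(b1,right), robot_in(rmA)}
  through step 3 (go(rmB,rmA)): drop {robot_in(rmA)}, keep {carry(b1,right)}, require {robot_in(rmB)}
    → {carry(b1,right), robot_in(rmB)}
  through step 2 (pick(b1,rmB,right)): drop {carry(b1,right)}, keep {robot_in(rmB)}, require {ball_in(b1,rmB), free(right), robot_in(rmB)}
    → {ball_in(b1,rmB), free(right), robot_in(rmB)}
  through step 1 (drop(b1,rmB,left)): drop {ball_in(b1,rmB)}, keep {free(right), robot_in(rmB)}, require {carry(b1,left), robot_in(rmB)}
    → {carry(b1,left), free(right), robot_in(rmB)}

== RESULT ==
["carry(b1,left)", "free(right)", "robot_in(rmB)"]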